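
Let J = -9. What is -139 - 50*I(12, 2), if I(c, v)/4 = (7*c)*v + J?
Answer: -31939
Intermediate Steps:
I(c, v) = -36 + 28*c*v (I(c, v) = 4*((7*c)*v - 9) = 4*(7*c*v - 9) = 4*(-9 + 7*c*v) = -36 + 28*c*v)
-139 - 50*I(12, 2) = -139 - 50*(-36 + 28*12*2) = -139 - 50*(-36 + 672) = -139 - 50*636 = -139 - 31800 = -31939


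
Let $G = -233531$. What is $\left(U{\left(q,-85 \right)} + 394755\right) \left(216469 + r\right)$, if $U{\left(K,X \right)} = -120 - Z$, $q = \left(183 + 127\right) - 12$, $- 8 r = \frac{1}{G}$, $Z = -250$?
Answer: $\frac{159698513599359005}{1868248} \approx 8.548 \cdot 10^{10}$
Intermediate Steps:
$r = \frac{1}{1868248}$ ($r = - \frac{1}{8 \left(-233531\right)} = \left(- \frac{1}{8}\right) \left(- \frac{1}{233531}\right) = \frac{1}{1868248} \approx 5.3526 \cdot 10^{-7}$)
$q = 298$ ($q = 310 - 12 = 298$)
$U{\left(K,X \right)} = 130$ ($U{\left(K,X \right)} = -120 - -250 = -120 + 250 = 130$)
$\left(U{\left(q,-85 \right)} + 394755\right) \left(216469 + r\right) = \left(130 + 394755\right) \left(216469 + \frac{1}{1868248}\right) = 394885 \cdot \frac{404417776313}{1868248} = \frac{159698513599359005}{1868248}$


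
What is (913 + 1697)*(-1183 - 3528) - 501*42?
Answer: -12316752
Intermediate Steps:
(913 + 1697)*(-1183 - 3528) - 501*42 = 2610*(-4711) - 1*21042 = -12295710 - 21042 = -12316752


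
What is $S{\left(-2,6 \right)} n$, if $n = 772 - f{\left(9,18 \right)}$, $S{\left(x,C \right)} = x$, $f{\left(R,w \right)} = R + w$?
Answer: $-1490$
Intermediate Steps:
$n = 745$ ($n = 772 - \left(9 + 18\right) = 772 - 27 = 745$)
$S{\left(-2,6 \right)} n = \left(-2\right) 745 = -1490$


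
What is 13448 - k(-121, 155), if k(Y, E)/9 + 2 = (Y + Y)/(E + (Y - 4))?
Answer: 67693/5 ≈ 13539.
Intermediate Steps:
k(Y, E) = -18 + 18*Y/(-4 + E + Y) (k(Y, E) = -18 + 9*((Y + Y)/(E + (Y - 4))) = -18 + 9*((2*Y)/(E + (-4 + Y))) = -18 + 9*((2*Y)/(-4 + E + Y)) = -18 + 9*(2*Y/(-4 + E + Y)) = -18 + 18*Y/(-4 + E + Y))
13448 - k(-121, 155) = 13448 - 18*(4 - 1*155)/(-4 + 155 - 121) = 13448 - 18*(4 - 155)/30 = 13448 - 18*(-151)/30 = 13448 - 1*(-453/5) = 13448 + 453/5 = 67693/5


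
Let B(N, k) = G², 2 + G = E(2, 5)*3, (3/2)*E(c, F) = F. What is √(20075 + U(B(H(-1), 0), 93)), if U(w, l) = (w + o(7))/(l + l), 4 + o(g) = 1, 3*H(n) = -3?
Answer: √694526046/186 ≈ 141.69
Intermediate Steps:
E(c, F) = 2*F/3
H(n) = -1 (H(n) = (⅓)*(-3) = -1)
o(g) = -3 (o(g) = -4 + 1 = -3)
G = 8 (G = -2 + ((⅔)*5)*3 = -2 + (10/3)*3 = -2 + 10 = 8)
B(N, k) = 64 (B(N, k) = 8² = 64)
U(w, l) = (-3 + w)/(2*l) (U(w, l) = (w - 3)/(l + l) = (-3 + w)/((2*l)) = (-3 + w)*(1/(2*l)) = (-3 + w)/(2*l))
√(20075 + U(B(H(-1), 0), 93)) = √(20075 + (½)*(-3 + 64)/93) = √(20075 + (½)*(1/93)*61) = √(20075 + 61/186) = √(3734011/186) = √694526046/186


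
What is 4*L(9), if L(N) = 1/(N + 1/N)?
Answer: 18/41 ≈ 0.43902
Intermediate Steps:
4*L(9) = 4*(9/(1 + 9**2)) = 4*(9/(1 + 81)) = 4*(9/82) = 18/41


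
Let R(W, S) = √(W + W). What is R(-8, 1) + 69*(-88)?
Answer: -6072 + 4*I ≈ -6072.0 + 4.0*I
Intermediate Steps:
R(W, S) = √2*√W (R(W, S) = √(2*W) = √2*√W)
R(-8, 1) + 69*(-88) = √2*√(-8) + 69*(-88) = √2*(2*I*√2) - 6072 = 4*I - 6072 = -6072 + 4*I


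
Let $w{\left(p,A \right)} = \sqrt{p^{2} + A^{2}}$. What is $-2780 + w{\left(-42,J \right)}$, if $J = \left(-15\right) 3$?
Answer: $-2780 + 3 \sqrt{421} \approx -2718.4$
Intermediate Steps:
$J = -45$
$w{\left(p,A \right)} = \sqrt{A^{2} + p^{2}}$
$-2780 + w{\left(-42,J \right)} = -2780 + \sqrt{\left(-45\right)^{2} + \left(-42\right)^{2}} = -2780 + \sqrt{2025 + 1764} = -2780 + \sqrt{3789} = -2780 + 3 \sqrt{421}$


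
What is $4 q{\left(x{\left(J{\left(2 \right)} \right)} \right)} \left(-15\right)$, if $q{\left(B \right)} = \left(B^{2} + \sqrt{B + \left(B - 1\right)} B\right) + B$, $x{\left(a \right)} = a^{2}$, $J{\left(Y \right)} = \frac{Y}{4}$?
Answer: $- \frac{75}{4} - \frac{15 i \sqrt{2}}{2} \approx -18.75 - 10.607 i$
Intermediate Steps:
$J{\left(Y \right)} = \frac{Y}{4}$ ($J{\left(Y \right)} = Y \frac{1}{4} = \frac{Y}{4}$)
$q{\left(B \right)} = B + B^{2} + B \sqrt{-1 + 2 B}$ ($q{\left(B \right)} = \left(B^{2} + \sqrt{B + \left(B - 1\right)} B\right) + B = \left(B^{2} + \sqrt{B + \left(-1 + B\right)} B\right) + B = \left(B^{2} + \sqrt{-1 + 2 B} B\right) + B = \left(B^{2} + B \sqrt{-1 + 2 B}\right) + B = B + B^{2} + B \sqrt{-1 + 2 B}$)
$4 q{\left(x{\left(J{\left(2 \right)} \right)} \right)} \left(-15\right) = 4 \left(\frac{1}{4} \cdot 2\right)^{2} \left(1 + \left(\frac{1}{4} \cdot 2\right)^{2} + \sqrt{-1 + 2 \left(\frac{1}{4} \cdot 2\right)^{2}}\right) \left(-15\right) = 4 \frac{1 + \left(\frac{1}{2}\right)^{2} + \sqrt{-1 + \frac{2}{4}}}{4} \left(-15\right) = 4 \frac{1 + \frac{1}{4} + \sqrt{-1 + 2 \cdot \frac{1}{4}}}{4} \left(-15\right) = 4 \frac{1 + \frac{1}{4} + \sqrt{-1 + \frac{1}{2}}}{4} \left(-15\right) = 4 \frac{1 + \frac{1}{4} + \sqrt{- \frac{1}{2}}}{4} \left(-15\right) = 4 \frac{1 + \frac{1}{4} + \frac{i \sqrt{2}}{2}}{4} \left(-15\right) = 4 \frac{\frac{5}{4} + \frac{i \sqrt{2}}{2}}{4} \left(-15\right) = 4 \left(\frac{5}{16} + \frac{i \sqrt{2}}{8}\right) \left(-15\right) = \left(\frac{5}{4} + \frac{i \sqrt{2}}{2}\right) \left(-15\right) = - \frac{75}{4} - \frac{15 i \sqrt{2}}{2}$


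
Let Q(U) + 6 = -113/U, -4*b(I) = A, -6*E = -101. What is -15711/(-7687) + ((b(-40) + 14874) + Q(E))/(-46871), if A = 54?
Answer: 125695578951/72780070154 ≈ 1.7271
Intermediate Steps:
E = 101/6 (E = -⅙*(-101) = 101/6 ≈ 16.833)
b(I) = -27/2 (b(I) = -¼*54 = -27/2)
Q(U) = -6 - 113/U
-15711/(-7687) + ((b(-40) + 14874) + Q(E))/(-46871) = -15711/(-7687) + ((-27/2 + 14874) + (-6 - 113/101/6))/(-46871) = -15711*(-1/7687) + (29721/2 + (-6 - 113*6/101))*(-1/46871) = 15711/7687 + (29721/2 + (-6 - 678/101))*(-1/46871) = 15711/7687 + (29721/2 - 1284/101)*(-1/46871) = 15711/7687 + (2999253/202)*(-1/46871) = 15711/7687 - 2999253/9467942 = 125695578951/72780070154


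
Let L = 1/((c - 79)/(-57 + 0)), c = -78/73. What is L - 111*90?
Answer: -58387389/5845 ≈ -9989.3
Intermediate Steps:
c = -78/73 (c = -78*1/73 = -78/73 ≈ -1.0685)
L = 4161/5845 (L = 1/((-78/73 - 79)/(-57 + 0)) = 1/(-5845/73/(-57)) = 1/(-5845/73*(-1/57)) = 1/(5845/4161) = 4161/5845 ≈ 0.71189)
L - 111*90 = 4161/5845 - 111*90 = 4161/5845 - 9990 = -58387389/5845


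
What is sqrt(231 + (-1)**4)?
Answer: 2*sqrt(58) ≈ 15.232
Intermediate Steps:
sqrt(231 + (-1)**4) = sqrt(231 + 1) = sqrt(232) = 2*sqrt(58)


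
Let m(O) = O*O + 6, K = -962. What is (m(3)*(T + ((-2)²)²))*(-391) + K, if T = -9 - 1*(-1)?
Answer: -47882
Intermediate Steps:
m(O) = 6 + O² (m(O) = O² + 6 = 6 + O²)
T = -8 (T = -9 + 1 = -8)
(m(3)*(T + ((-2)²)²))*(-391) + K = ((6 + 3²)*(-8 + ((-2)²)²))*(-391) - 962 = ((6 + 9)*(-8 + 4²))*(-391) - 962 = (15*(-8 + 16))*(-391) - 962 = (15*8)*(-391) - 962 = 120*(-391) - 962 = -46920 - 962 = -47882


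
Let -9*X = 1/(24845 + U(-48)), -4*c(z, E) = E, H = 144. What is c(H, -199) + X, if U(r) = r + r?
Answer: 44325455/890964 ≈ 49.750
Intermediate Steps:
c(z, E) = -E/4
U(r) = 2*r
X = -1/222741 (X = -1/(9*(24845 + 2*(-48))) = -1/(9*(24845 - 96)) = -⅑/24749 = -⅑*1/24749 = -1/222741 ≈ -4.4895e-6)
c(H, -199) + X = -¼*(-199) - 1/222741 = 199/4 - 1/222741 = 44325455/890964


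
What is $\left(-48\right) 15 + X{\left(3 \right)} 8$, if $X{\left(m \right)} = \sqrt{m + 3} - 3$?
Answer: $-744 + 8 \sqrt{6} \approx -724.4$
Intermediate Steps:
$X{\left(m \right)} = -3 + \sqrt{3 + m}$ ($X{\left(m \right)} = \sqrt{3 + m} - 3 = -3 + \sqrt{3 + m}$)
$\left(-48\right) 15 + X{\left(3 \right)} 8 = \left(-48\right) 15 + \left(-3 + \sqrt{3 + 3}\right) 8 = -720 + \left(-3 + \sqrt{6}\right) 8 = -720 - \left(24 - 8 \sqrt{6}\right) = -744 + 8 \sqrt{6}$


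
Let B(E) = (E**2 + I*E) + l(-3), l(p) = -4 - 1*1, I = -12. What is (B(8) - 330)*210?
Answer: -77070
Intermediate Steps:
l(p) = -5 (l(p) = -4 - 1 = -5)
B(E) = -5 + E**2 - 12*E (B(E) = (E**2 - 12*E) - 5 = -5 + E**2 - 12*E)
(B(8) - 330)*210 = ((-5 + 8**2 - 12*8) - 330)*210 = ((-5 + 64 - 96) - 330)*210 = (-37 - 330)*210 = -367*210 = -77070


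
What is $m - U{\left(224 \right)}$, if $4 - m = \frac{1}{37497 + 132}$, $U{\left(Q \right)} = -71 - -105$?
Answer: $- \frac{1128871}{37629} \approx -30.0$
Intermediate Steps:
$U{\left(Q \right)} = 34$ ($U{\left(Q \right)} = -71 + 105 = 34$)
$m = \frac{150515}{37629}$ ($m = 4 - \frac{1}{37497 + 132} = 4 - \frac{1}{37629} = \frac{150515}{37629} \approx 4.0$)
$m - U{\left(224 \right)} = \frac{150515}{37629} - 34 = - \frac{1128871}{37629}$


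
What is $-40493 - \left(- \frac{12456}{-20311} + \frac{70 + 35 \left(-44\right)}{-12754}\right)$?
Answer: $- \frac{749268457324}{18503321} \approx -40494.0$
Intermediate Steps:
$-40493 - \left(- \frac{12456}{-20311} + \frac{70 + 35 \left(-44\right)}{-12754}\right) = -40493 - \left(\left(-12456\right) \left(- \frac{1}{20311}\right) + \left(70 - 1540\right) \left(- \frac{1}{12754}\right)\right) = -40493 - \left(\frac{12456}{20311} - - \frac{105}{911}\right) = -40493 - \left(\frac{12456}{20311} + \frac{105}{911}\right) = -40493 - \frac{13480071}{18503321} = - \frac{749268457324}{18503321}$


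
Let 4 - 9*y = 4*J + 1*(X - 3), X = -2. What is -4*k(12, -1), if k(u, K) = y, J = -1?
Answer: -52/9 ≈ -5.7778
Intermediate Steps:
y = 13/9 (y = 4/9 - (4*(-1) + 1*(-2 - 3))/9 = 4/9 - (-4 + 1*(-5))/9 = 4/9 - (-4 - 5)/9 = 4/9 - ⅑*(-9) = 4/9 + 1 = 13/9 ≈ 1.4444)
k(u, K) = 13/9
-4*k(12, -1) = -4*13/9 = -52/9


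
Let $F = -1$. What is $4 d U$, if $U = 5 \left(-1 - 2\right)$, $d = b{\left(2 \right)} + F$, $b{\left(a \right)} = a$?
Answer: $-60$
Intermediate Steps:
$d = 1$ ($d = 2 - 1 = 1$)
$U = -15$ ($U = 5 \left(-3\right) = -15$)
$4 d U = 4 \cdot 1 \left(-15\right) = 4 \left(-15\right) = -60$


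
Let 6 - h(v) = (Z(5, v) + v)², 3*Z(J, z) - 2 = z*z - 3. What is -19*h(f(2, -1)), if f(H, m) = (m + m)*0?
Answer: -1007/9 ≈ -111.89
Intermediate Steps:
Z(J, z) = -⅓ + z²/3 (Z(J, z) = ⅔ + (z*z - 3)/3 = ⅔ + (z² - 3)/3 = ⅔ + (-3 + z²)/3 = ⅔ + (-1 + z²/3) = -⅓ + z²/3)
f(H, m) = 0 (f(H, m) = (2*m)*0 = 0)
h(v) = 6 - (-⅓ + v + v²/3)² (h(v) = 6 - ((-⅓ + v²/3) + v)² = 6 - (-⅓ + v + v²/3)²)
-19*h(f(2, -1)) = -19*(6 - (-1 + 0² + 3*0)²/9) = -19*(6 - (-1 + 0 + 0)²/9) = -19*(6 - ⅑*(-1)²) = -19*(6 - ⅑*1) = -19*(6 - ⅑) = -19*53/9 = -1007/9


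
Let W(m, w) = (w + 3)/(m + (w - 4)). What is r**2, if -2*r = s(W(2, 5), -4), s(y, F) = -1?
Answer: 1/4 ≈ 0.25000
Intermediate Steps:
W(m, w) = (3 + w)/(-4 + m + w) (W(m, w) = (3 + w)/(m + (-4 + w)) = (3 + w)/(-4 + m + w))
r = 1/2 (r = -1/2*(-1) = 1/2 ≈ 0.50000)
r**2 = (1/2)**2 = 1/4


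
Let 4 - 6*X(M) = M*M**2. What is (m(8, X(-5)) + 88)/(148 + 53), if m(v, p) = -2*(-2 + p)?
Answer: 49/201 ≈ 0.24378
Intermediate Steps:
X(M) = 2/3 - M**3/6 (X(M) = 2/3 - M*M**2/6 = 2/3 - M**3/6)
m(v, p) = 4 - 2*p
(m(8, X(-5)) + 88)/(148 + 53) = ((4 - 2*(2/3 - 1/6*(-5)**3)) + 88)/(148 + 53) = ((4 - 2*(2/3 - 1/6*(-125))) + 88)/201 = ((4 - 2*(2/3 + 125/6)) + 88)/201 = ((4 - 2*43/2) + 88)/201 = ((4 - 43) + 88)/201 = (-39 + 88)/201 = (1/201)*49 = 49/201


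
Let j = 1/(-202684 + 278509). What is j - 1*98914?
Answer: -7500154049/75825 ≈ -98914.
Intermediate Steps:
j = 1/75825 ≈ 1.3188e-5
j - 1*98914 = 1/75825 - 1*98914 = 1/75825 - 98914 = -7500154049/75825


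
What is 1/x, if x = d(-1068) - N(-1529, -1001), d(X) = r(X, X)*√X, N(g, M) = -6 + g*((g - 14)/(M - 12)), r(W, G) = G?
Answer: 2396074225/1255659915094633 + 2191896984*I*√267/1255659915094633 ≈ 1.9082e-6 + 2.8524e-5*I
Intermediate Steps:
N(g, M) = -6 + g*(-14 + g)/(-12 + M) (N(g, M) = -6 + g*((-14 + g)/(-12 + M)) = -6 + g*(-14 + g)/(-12 + M))
d(X) = X^(3/2) (d(X) = X*√X = X^(3/2))
x = 2365325/1013 - 2136*I*√267 (x = (-1068)^(3/2) - (72 + (-1529)² - 14*(-1529) - 6*(-1001))/(-12 - 1001) = -2136*I*√267 - (72 + 2337841 + 21406 + 6006)/(-1013) = -2136*I*√267 - (-1)*2365325/1013 = -2136*I*√267 - 1*(-2365325/1013) = -2136*I*√267 + 2365325/1013 = 2365325/1013 - 2136*I*√267 ≈ 2335.0 - 34903.0*I)
1/x = 1/(2365325/1013 - 2136*I*√267)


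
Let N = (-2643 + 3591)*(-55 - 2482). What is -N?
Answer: 2405076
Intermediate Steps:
N = -2405076 (N = 948*(-2537) = -2405076)
-N = -1*(-2405076) = 2405076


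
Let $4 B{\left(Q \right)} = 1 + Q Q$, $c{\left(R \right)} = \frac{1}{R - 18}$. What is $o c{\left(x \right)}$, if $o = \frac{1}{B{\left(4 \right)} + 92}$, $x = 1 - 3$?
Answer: $- \frac{1}{1925} \approx -0.00051948$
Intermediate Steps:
$x = -2$ ($x = 1 - 3 = -2$)
$c{\left(R \right)} = \frac{1}{-18 + R}$
$B{\left(Q \right)} = \frac{1}{4} + \frac{Q^{2}}{4}$ ($B{\left(Q \right)} = \frac{1 + Q Q}{4} = \frac{1 + Q^{2}}{4} = \frac{1}{4} + \frac{Q^{2}}{4}$)
$o = \frac{4}{385}$ ($o = \frac{1}{\left(\frac{1}{4} + \frac{4^{2}}{4}\right) + 92} = \frac{1}{\left(\frac{1}{4} + \frac{1}{4} \cdot 16\right) + 92} = \frac{1}{\left(\frac{1}{4} + 4\right) + 92} = \frac{1}{\frac{17}{4} + 92} = \frac{1}{\frac{385}{4}} = \frac{4}{385} \approx 0.01039$)
$o c{\left(x \right)} = \frac{4}{385 \left(-18 - 2\right)} = \frac{4}{385 \left(-20\right)} = \frac{4}{385} \left(- \frac{1}{20}\right) = - \frac{1}{1925}$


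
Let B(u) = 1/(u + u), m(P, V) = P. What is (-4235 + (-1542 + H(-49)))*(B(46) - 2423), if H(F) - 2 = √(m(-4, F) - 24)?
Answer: 1287334125/92 - 222915*I*√7/46 ≈ 1.3993e+7 - 12821.0*I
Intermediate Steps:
H(F) = 2 + 2*I*√7 (H(F) = 2 + √(-4 - 24) = 2 + √(-28) = 2 + 2*I*√7)
B(u) = 1/(2*u)
(-4235 + (-1542 + H(-49)))*(B(46) - 2423) = (-4235 + (-1542 + (2 + 2*I*√7)))*((½)/46 - 2423) = (-4235 + (-1540 + 2*I*√7))*((½)*(1/46) - 2423) = (-5775 + 2*I*√7)*(1/92 - 2423) = (-5775 + 2*I*√7)*(-222915/92) = 1287334125/92 - 222915*I*√7/46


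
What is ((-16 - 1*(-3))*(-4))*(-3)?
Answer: -156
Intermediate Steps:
((-16 - 1*(-3))*(-4))*(-3) = ((-16 + 3)*(-4))*(-3) = -13*(-4)*(-3) = 52*(-3) = -156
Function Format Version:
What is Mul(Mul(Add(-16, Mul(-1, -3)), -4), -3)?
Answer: -156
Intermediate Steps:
Mul(Mul(Add(-16, Mul(-1, -3)), -4), -3) = Mul(Mul(Add(-16, 3), -4), -3) = Mul(Mul(-13, -4), -3) = Mul(52, -3) = -156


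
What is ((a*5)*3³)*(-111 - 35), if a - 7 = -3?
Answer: -78840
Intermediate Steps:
a = 4 (a = 7 - 3 = 4)
((a*5)*3³)*(-111 - 35) = ((4*5)*3³)*(-111 - 35) = (20*27)*(-146) = 540*(-146) = -78840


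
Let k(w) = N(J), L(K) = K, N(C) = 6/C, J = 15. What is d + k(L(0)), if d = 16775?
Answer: 83877/5 ≈ 16775.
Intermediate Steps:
k(w) = ⅖ (k(w) = 6/15 = 6*(1/15) = ⅖)
d + k(L(0)) = 16775 + ⅖ = 83877/5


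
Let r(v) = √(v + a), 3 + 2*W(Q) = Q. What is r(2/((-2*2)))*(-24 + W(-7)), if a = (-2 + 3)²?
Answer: -29*√2/2 ≈ -20.506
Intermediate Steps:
W(Q) = -3/2 + Q/2
a = 1 (a = 1² = 1)
r(v) = √(1 + v) (r(v) = √(v + 1) = √(1 + v))
r(2/((-2*2)))*(-24 + W(-7)) = √(1 + 2/((-2*2)))*(-24 + (-3/2 + (½)*(-7))) = √(1 + 2/(-4))*(-24 + (-3/2 - 7/2)) = √(1 + 2*(-¼))*(-24 - 5) = √(1 - ½)*(-29) = √(½)*(-29) = (√2/2)*(-29) = -29*√2/2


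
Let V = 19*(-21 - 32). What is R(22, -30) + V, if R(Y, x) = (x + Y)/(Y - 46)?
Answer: -3020/3 ≈ -1006.7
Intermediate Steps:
R(Y, x) = (Y + x)/(-46 + Y)
V = -1007 (V = 19*(-53) = -1007)
R(22, -30) + V = (22 - 30)/(-46 + 22) - 1007 = -8/(-24) - 1007 = -1/24*(-8) - 1007 = 1/3 - 1007 = -3020/3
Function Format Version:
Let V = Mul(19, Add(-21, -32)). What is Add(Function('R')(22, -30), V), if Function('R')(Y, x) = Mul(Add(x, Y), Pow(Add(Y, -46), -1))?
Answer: Rational(-3020, 3) ≈ -1006.7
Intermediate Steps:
Function('R')(Y, x) = Mul(Pow(Add(-46, Y), -1), Add(Y, x)) (Function('R')(Y, x) = Mul(Add(Y, x), Pow(Add(-46, Y), -1)) = Mul(Pow(Add(-46, Y), -1), Add(Y, x)))
V = -1007 (V = Mul(19, -53) = -1007)
Add(Function('R')(22, -30), V) = Add(Mul(Pow(Add(-46, 22), -1), Add(22, -30)), -1007) = Add(Mul(Pow(-24, -1), -8), -1007) = Add(Mul(Rational(-1, 24), -8), -1007) = Add(Rational(1, 3), -1007) = Rational(-3020, 3)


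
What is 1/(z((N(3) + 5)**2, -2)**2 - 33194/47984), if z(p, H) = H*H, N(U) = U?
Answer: 23992/367275 ≈ 0.065324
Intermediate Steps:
z(p, H) = H**2
1/(z((N(3) + 5)**2, -2)**2 - 33194/47984) = 1/(((-2)**2)**2 - 33194/47984) = 1/(4**2 - 33194*1/47984) = 1/(16 - 16597/23992) = 1/(367275/23992) = 23992/367275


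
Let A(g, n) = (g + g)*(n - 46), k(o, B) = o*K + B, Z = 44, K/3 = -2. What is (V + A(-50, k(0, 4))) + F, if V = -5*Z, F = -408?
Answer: 3572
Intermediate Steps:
K = -6 (K = 3*(-2) = -6)
k(o, B) = B - 6*o (k(o, B) = o*(-6) + B = -6*o + B = B - 6*o)
A(g, n) = 2*g*(-46 + n) (A(g, n) = (2*g)*(-46 + n) = 2*g*(-46 + n))
V = -220 (V = -5*44 = -220)
(V + A(-50, k(0, 4))) + F = (-220 + 2*(-50)*(-46 + (4 - 6*0))) - 408 = (-220 + 2*(-50)*(-46 + (4 + 0))) - 408 = (-220 + 2*(-50)*(-46 + 4)) - 408 = (-220 + 2*(-50)*(-42)) - 408 = (-220 + 4200) - 408 = 3980 - 408 = 3572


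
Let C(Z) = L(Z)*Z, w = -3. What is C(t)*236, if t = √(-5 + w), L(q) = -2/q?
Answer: -472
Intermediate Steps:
t = 2*I*√2 (t = √(-5 - 3) = √(-8) = 2*I*√2 ≈ 2.8284*I)
C(Z) = -2 (C(Z) = (-2/Z)*Z = -2)
C(t)*236 = -2*236 = -472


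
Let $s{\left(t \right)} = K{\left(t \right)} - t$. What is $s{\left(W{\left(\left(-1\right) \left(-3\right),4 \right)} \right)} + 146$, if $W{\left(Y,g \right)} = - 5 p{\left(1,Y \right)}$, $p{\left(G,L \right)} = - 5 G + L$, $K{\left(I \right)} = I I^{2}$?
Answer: $1136$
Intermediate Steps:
$K{\left(I \right)} = I^{3}$
$p{\left(G,L \right)} = L - 5 G$
$W{\left(Y,g \right)} = 25 - 5 Y$ ($W{\left(Y,g \right)} = - 5 \left(Y - 5\right) = - 5 \left(-5 + Y\right) = 25 - 5 Y$)
$s{\left(t \right)} = t^{3} - t$
$s{\left(W{\left(\left(-1\right) \left(-3\right),4 \right)} \right)} + 146 = \left(\left(25 - 5 \left(\left(-1\right) \left(-3\right)\right)\right)^{3} - \left(25 - 5 \left(\left(-1\right) \left(-3\right)\right)\right)\right) + 146 = \left(\left(25 - 15\right)^{3} - \left(25 - 15\right)\right) + 146 = \left(10^{3} - 10\right) + 146 = \left(1000 - 10\right) + 146 = 990 + 146 = 1136$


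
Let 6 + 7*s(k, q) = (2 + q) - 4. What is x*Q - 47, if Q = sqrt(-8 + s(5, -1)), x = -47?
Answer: -47 - 47*I*sqrt(455)/7 ≈ -47.0 - 143.22*I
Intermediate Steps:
s(k, q) = -8/7 + q/7 (s(k, q) = -6/7 + ((2 + q) - 4)/7 = -6/7 + (-2 + q)/7 = -6/7 + (-2/7 + q/7) = -8/7 + q/7)
Q = I*sqrt(455)/7 (Q = sqrt(-8 + (-8/7 + (1/7)*(-1))) = sqrt(-8 + (-8/7 - 1/7)) = sqrt(-8 - 9/7) = sqrt(-65/7) = I*sqrt(455)/7 ≈ 3.0472*I)
x*Q - 47 = -47*I*sqrt(455)/7 - 47 = -47 - 47*I*sqrt(455)/7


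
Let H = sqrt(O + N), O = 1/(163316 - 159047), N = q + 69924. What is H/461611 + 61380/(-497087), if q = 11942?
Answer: -61380/497087 + sqrt(1491955541895)/1970617359 ≈ -0.12286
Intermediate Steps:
N = 81866 (N = 11942 + 69924 = 81866)
O = 1/4269 ≈ 0.00023425
H = sqrt(1491955541895)/4269 (H = sqrt(1/4269 + 81866) = sqrt(349485955/4269) = sqrt(1491955541895)/4269 ≈ 286.12)
H/461611 + 61380/(-497087) = (sqrt(1491955541895)/4269)/461611 + 61380/(-497087) = (sqrt(1491955541895)/4269)*(1/461611) + 61380*(-1/497087) = sqrt(1491955541895)/1970617359 - 61380/497087 = -61380/497087 + sqrt(1491955541895)/1970617359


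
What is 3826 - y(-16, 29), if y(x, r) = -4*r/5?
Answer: 19246/5 ≈ 3849.2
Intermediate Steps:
y(x, r) = -4*r/5
3826 - y(-16, 29) = 3826 - (-4)*29/5 = 3826 - 1*(-116/5) = 3826 + 116/5 = 19246/5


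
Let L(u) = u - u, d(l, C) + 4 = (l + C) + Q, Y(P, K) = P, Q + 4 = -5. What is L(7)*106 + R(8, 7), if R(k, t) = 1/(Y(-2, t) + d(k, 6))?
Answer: -1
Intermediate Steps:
Q = -9 (Q = -4 - 5 = -9)
d(l, C) = -13 + C + l (d(l, C) = -4 + ((l + C) - 9) = -4 + ((C + l) - 9) = -4 + (-9 + C + l) = -13 + C + l)
R(k, t) = 1/(-9 + k) (R(k, t) = 1/(-2 + (-13 + 6 + k)) = 1/(-2 + (-7 + k)) = 1/(-9 + k))
L(u) = 0
L(7)*106 + R(8, 7) = 0*106 + 1/(-9 + 8) = 0 + 1/(-1) = 0 - 1 = -1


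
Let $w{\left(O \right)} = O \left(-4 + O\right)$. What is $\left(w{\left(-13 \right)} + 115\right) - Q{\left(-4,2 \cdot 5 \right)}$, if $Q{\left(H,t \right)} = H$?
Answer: $340$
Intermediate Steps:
$\left(w{\left(-13 \right)} + 115\right) - Q{\left(-4,2 \cdot 5 \right)} = \left(- 13 \left(-4 - 13\right) + 115\right) - -4 = \left(\left(-13\right) \left(-17\right) + 115\right) + 4 = \left(221 + 115\right) + 4 = 336 + 4 = 340$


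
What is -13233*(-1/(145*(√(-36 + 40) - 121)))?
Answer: -13233/17255 ≈ -0.76691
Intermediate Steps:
-13233*(-1/(145*(√(-36 + 40) - 121))) = -13233*(-1/(145*(√4 - 121))) = -13233*(-1/(145*(2 - 121))) = -13233/((-145*(-119))) = -13233/17255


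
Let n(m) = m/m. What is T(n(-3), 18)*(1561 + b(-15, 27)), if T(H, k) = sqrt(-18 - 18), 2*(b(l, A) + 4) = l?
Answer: 9297*I ≈ 9297.0*I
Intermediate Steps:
n(m) = 1
b(l, A) = -4 + l/2
T(H, k) = 6*I (T(H, k) = sqrt(-36) = 6*I)
T(n(-3), 18)*(1561 + b(-15, 27)) = (6*I)*(1561 + (-4 + (1/2)*(-15))) = (6*I)*(1561 + (-4 - 15/2)) = (6*I)*(1561 - 23/2) = (6*I)*(3099/2) = 9297*I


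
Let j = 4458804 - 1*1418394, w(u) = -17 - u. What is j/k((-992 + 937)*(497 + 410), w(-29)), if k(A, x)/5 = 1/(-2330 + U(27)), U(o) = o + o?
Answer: -1383994632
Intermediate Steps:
U(o) = 2*o
k(A, x) = -5/2276 (k(A, x) = 5/(-2330 + 2*27) = 5/(-2330 + 54) = 5/(-2276) = 5*(-1/2276) = -5/2276)
j = 3040410 (j = 4458804 - 1418394 = 3040410)
j/k((-992 + 937)*(497 + 410), w(-29)) = 3040410/(-5/2276) = 3040410*(-2276/5) = -1383994632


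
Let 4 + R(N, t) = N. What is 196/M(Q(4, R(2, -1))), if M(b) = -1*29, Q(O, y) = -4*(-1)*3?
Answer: -196/29 ≈ -6.7586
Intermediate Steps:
R(N, t) = -4 + N
Q(O, y) = 12 (Q(O, y) = 4*3 = 12)
M(b) = -29
196/M(Q(4, R(2, -1))) = 196/(-29) = 196*(-1/29) = -196/29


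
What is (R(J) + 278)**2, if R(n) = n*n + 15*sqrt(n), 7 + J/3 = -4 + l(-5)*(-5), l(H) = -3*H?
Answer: 4467794914 + 2005260*I*sqrt(258) ≈ 4.4678e+9 + 3.2209e+7*I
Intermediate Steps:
J = -258 (J = -21 + 3*(-4 - 3*(-5)*(-5)) = -21 + 3*(-4 + 15*(-5)) = -21 + 3*(-4 - 75) = -21 + 3*(-79) = -21 - 237 = -258)
R(n) = n**2 + 15*sqrt(n)
(R(J) + 278)**2 = (((-258)**2 + 15*sqrt(-258)) + 278)**2 = ((66564 + 15*(I*sqrt(258))) + 278)**2 = ((66564 + 15*I*sqrt(258)) + 278)**2 = (66842 + 15*I*sqrt(258))**2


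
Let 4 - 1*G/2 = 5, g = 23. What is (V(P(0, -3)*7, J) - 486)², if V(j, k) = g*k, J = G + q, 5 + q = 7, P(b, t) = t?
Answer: 236196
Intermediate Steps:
q = 2 (q = -5 + 7 = 2)
G = -2 (G = 8 - 2*5 = 8 - 10 = -2)
J = 0 (J = -2 + 2 = 0)
V(j, k) = 23*k
(V(P(0, -3)*7, J) - 486)² = (23*0 - 486)² = (0 - 486)² = (-486)² = 236196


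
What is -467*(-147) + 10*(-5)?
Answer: 68599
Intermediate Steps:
-467*(-147) + 10*(-5) = 68649 - 50 = 68599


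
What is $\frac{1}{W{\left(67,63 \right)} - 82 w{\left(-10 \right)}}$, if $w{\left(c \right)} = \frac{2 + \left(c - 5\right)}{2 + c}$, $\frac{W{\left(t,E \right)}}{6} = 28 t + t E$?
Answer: $\frac{4}{145795} \approx 2.7436 \cdot 10^{-5}$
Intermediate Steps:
$W{\left(t,E \right)} = 168 t + 6 E t$ ($W{\left(t,E \right)} = 6 \left(28 t + t E\right) = 6 \left(28 t + E t\right) = 168 t + 6 E t$)
$w{\left(c \right)} = \frac{-3 + c}{2 + c}$ ($w{\left(c \right)} = \frac{2 + \left(-5 + c\right)}{2 + c} = \frac{-3 + c}{2 + c}$)
$\frac{1}{W{\left(67,63 \right)} - 82 w{\left(-10 \right)}} = \frac{1}{6 \cdot 67 \left(28 + 63\right) - 82 \frac{-3 - 10}{2 - 10}} = \frac{1}{6 \cdot 67 \cdot 91 - 82 \frac{1}{-8} \left(-13\right)} = \frac{1}{36582 - 82 \left(\left(- \frac{1}{8}\right) \left(-13\right)\right)} = \frac{1}{36582 - \frac{533}{4}} = \frac{1}{\frac{145795}{4}} = \frac{4}{145795}$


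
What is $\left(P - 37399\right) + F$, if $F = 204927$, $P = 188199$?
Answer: $355727$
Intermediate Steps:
$\left(P - 37399\right) + F = \left(188199 - 37399\right) + 204927 = 150800 + 204927 = 355727$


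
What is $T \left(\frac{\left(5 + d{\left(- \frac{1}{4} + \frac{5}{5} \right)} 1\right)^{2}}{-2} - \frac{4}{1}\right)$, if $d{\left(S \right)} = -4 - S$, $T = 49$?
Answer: $- \frac{6321}{32} \approx -197.53$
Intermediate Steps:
$T \left(\frac{\left(5 + d{\left(- \frac{1}{4} + \frac{5}{5} \right)} 1\right)^{2}}{-2} - \frac{4}{1}\right) = 49 \left(\frac{\left(5 + \left(-4 - \left(- \frac{1}{4} + \frac{5}{5}\right)\right) 1\right)^{2}}{-2} - \frac{4}{1}\right) = 49 \left(\left(5 + \left(-4 - \left(\left(-1\right) \frac{1}{4} + 5 \cdot \frac{1}{5}\right)\right) 1\right)^{2} \left(- \frac{1}{2}\right) - 4\right) = 49 \left(\left(5 + \left(-4 - \left(- \frac{1}{4} + 1\right)\right) 1\right)^{2} \left(- \frac{1}{2}\right) - 4\right) = 49 \left(\left(5 + \left(-4 - \frac{3}{4}\right) 1\right)^{2} \left(- \frac{1}{2}\right) - 4\right) = 49 \left(\left(5 - \frac{19}{4}\right)^{2} \left(- \frac{1}{2}\right) - 4\right) = 49 \left(\left(\frac{1}{4}\right)^{2} \left(- \frac{1}{2}\right) - 4\right) = 49 \left(\frac{1}{16} \left(- \frac{1}{2}\right) - 4\right) = 49 \left(- \frac{1}{32} - 4\right) = 49 \left(- \frac{129}{32}\right) = - \frac{6321}{32}$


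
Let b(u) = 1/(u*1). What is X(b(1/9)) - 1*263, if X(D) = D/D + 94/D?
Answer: -2264/9 ≈ -251.56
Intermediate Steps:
b(u) = 1/u
X(D) = 1 + 94/D
X(b(1/9)) - 1*263 = (94 + 1/(1/9))/(1/(1/9)) - 1*263 = (94 + 1/(⅑))/(1/(⅑)) - 263 = (94 + 9)/9 - 263 = (⅑)*103 - 263 = 103/9 - 263 = -2264/9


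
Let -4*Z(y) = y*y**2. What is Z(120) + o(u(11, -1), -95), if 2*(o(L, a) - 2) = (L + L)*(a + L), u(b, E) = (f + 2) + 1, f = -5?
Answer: -431804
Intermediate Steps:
u(b, E) = -2 (u(b, E) = (-5 + 2) + 1 = -3 + 1 = -2)
o(L, a) = 2 + L*(L + a) (o(L, a) = 2 + ((L + L)*(a + L))/2 = 2 + ((2*L)*(L + a))/2 = 2 + (2*L*(L + a))/2 = 2 + L*(L + a))
Z(y) = -y**3/4 (Z(y) = -y*y**2/4 = -y**3/4)
Z(120) + o(u(11, -1), -95) = -1/4*120**3 + (2 + (-2)**2 - 2*(-95)) = -1/4*1728000 + (2 + 4 + 190) = -432000 + 196 = -431804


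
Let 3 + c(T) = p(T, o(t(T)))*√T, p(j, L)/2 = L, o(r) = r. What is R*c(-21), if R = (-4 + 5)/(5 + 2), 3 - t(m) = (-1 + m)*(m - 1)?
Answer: -3/7 - 962*I*√21/7 ≈ -0.42857 - 629.78*I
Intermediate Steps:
t(m) = 3 - (-1 + m)² (t(m) = 3 - (-1 + m)*(m - 1) = 3 - (-1 + m)*(-1 + m) = 3 - (-1 + m)²)
p(j, L) = 2*L
R = ⅐ (R = 1/7 = 1*(⅐) = ⅐ ≈ 0.14286)
c(T) = -3 + √T*(6 - 2*(-1 + T)²) (c(T) = -3 + (2*(3 - (-1 + T)²))*√T = -3 + (6 - 2*(-1 + T)²)*√T = -3 + √T*(6 - 2*(-1 + T)²))
R*c(-21) = (-3 + 2*√(-21)*(3 - (-1 - 21)²))/7 = (-3 + 2*(I*√21)*(3 - 1*(-22)²))/7 = (-3 + 2*(I*√21)*(3 - 1*484))/7 = (-3 + 2*(I*√21)*(3 - 484))/7 = (-3 + 2*(I*√21)*(-481))/7 = (-3 - 962*I*√21)/7 = -3/7 - 962*I*√21/7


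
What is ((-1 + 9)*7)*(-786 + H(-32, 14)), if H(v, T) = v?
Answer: -45808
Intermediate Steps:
((-1 + 9)*7)*(-786 + H(-32, 14)) = ((-1 + 9)*7)*(-786 - 32) = (8*7)*(-818) = 56*(-818) = -45808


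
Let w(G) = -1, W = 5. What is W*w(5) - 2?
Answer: -7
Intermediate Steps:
W*w(5) - 2 = 5*(-1) - 2 = -5 - 2 = -7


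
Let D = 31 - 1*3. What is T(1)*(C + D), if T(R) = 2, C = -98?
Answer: -140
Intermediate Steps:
D = 28 (D = 31 - 3 = 28)
T(1)*(C + D) = 2*(-98 + 28) = 2*(-70) = -140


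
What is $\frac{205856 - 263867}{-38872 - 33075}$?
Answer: $\frac{58011}{71947} \approx 0.8063$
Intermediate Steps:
$\frac{205856 - 263867}{-38872 - 33075} = - \frac{58011}{-38872 - 33075} = - \frac{58011}{-71947} = \left(-58011\right) \left(- \frac{1}{71947}\right) = \frac{58011}{71947}$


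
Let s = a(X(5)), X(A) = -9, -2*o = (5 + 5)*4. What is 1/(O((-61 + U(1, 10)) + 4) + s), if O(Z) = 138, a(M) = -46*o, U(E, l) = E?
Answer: 1/1058 ≈ 0.00094518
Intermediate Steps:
o = -20 (o = -(5 + 5)*4/2 = -5*4 = -½*40 = -20)
a(M) = 920 (a(M) = -46*(-20) = 920)
s = 920
1/(O((-61 + U(1, 10)) + 4) + s) = 1/(138 + 920) = 1/1058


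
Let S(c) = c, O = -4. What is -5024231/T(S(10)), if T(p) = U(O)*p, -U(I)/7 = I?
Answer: -5024231/280 ≈ -17944.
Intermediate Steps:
U(I) = -7*I
T(p) = 28*p (T(p) = (-7*(-4))*p = 28*p)
-5024231/T(S(10)) = -5024231/(28*10) = -5024231/280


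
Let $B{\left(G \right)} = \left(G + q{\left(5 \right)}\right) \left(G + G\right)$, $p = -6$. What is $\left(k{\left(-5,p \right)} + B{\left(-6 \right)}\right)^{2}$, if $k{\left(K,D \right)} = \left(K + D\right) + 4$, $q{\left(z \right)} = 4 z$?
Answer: $30625$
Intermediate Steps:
$B{\left(G \right)} = 2 G \left(20 + G\right)$ ($B{\left(G \right)} = \left(G + 4 \cdot 5\right) \left(G + G\right) = \left(G + 20\right) 2 G = \left(20 + G\right) 2 G = 2 G \left(20 + G\right)$)
$k{\left(K,D \right)} = 4 + D + K$ ($k{\left(K,D \right)} = \left(D + K\right) + 4 = 4 + D + K$)
$\left(k{\left(-5,p \right)} + B{\left(-6 \right)}\right)^{2} = \left(\left(4 - 6 - 5\right) + 2 \left(-6\right) \left(20 - 6\right)\right)^{2} = \left(-7 + 2 \left(-6\right) 14\right)^{2} = \left(-7 - 168\right)^{2} = \left(-175\right)^{2} = 30625$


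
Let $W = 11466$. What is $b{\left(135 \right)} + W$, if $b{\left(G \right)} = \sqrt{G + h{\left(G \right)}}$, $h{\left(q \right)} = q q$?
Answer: $11466 + 6 \sqrt{510} \approx 11602.0$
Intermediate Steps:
$h{\left(q \right)} = q^{2}$
$b{\left(G \right)} = \sqrt{G + G^{2}}$
$b{\left(135 \right)} + W = \sqrt{135 \left(1 + 135\right)} + 11466 = \sqrt{135 \cdot 136} + 11466 = \sqrt{18360} + 11466 = 6 \sqrt{510} + 11466 = 11466 + 6 \sqrt{510}$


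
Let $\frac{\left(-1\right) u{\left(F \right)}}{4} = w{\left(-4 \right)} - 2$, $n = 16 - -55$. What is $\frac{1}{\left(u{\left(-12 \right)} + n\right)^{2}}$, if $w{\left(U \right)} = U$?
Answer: $\frac{1}{9025} \approx 0.0001108$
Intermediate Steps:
$n = 71$ ($n = 16 + 55 = 71$)
$u{\left(F \right)} = 24$ ($u{\left(F \right)} = - 4 \left(-4 - 2\right) = \left(-4\right) \left(-6\right) = 24$)
$\frac{1}{\left(u{\left(-12 \right)} + n\right)^{2}} = \frac{1}{\left(24 + 71\right)^{2}} = \frac{1}{95^{2}} = \frac{1}{9025}$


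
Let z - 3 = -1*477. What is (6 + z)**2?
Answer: 219024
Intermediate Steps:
z = -474 (z = 3 - 1*477 = 3 - 477 = -474)
(6 + z)**2 = (6 - 474)**2 = (-468)**2 = 219024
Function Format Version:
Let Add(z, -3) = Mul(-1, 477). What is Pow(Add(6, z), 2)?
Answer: 219024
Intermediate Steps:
z = -474 (z = Add(3, Mul(-1, 477)) = Add(3, -477) = -474)
Pow(Add(6, z), 2) = Pow(Add(6, -474), 2) = Pow(-468, 2) = 219024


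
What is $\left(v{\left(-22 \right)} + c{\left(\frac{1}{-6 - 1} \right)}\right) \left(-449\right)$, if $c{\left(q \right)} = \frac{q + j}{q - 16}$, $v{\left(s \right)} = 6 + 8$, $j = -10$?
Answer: $- \frac{742197}{113} \approx -6568.1$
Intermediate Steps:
$v{\left(s \right)} = 14$
$c{\left(q \right)} = \frac{-10 + q}{-16 + q}$ ($c{\left(q \right)} = \frac{q - 10}{q - 16} = \frac{-10 + q}{-16 + q}$)
$\left(v{\left(-22 \right)} + c{\left(\frac{1}{-6 - 1} \right)}\right) \left(-449\right) = \left(14 + \frac{-10 + \frac{1}{-6 - 1}}{-16 + \frac{1}{-6 - 1}}\right) \left(-449\right) = \left(14 + \frac{-10 + \frac{1}{-7}}{-16 + \frac{1}{-7}}\right) \left(-449\right) = \left(14 + \frac{-10 - \frac{1}{7}}{-16 - \frac{1}{7}}\right) \left(-449\right) = \left(14 + \frac{1}{- \frac{113}{7}} \left(- \frac{71}{7}\right)\right) \left(-449\right) = \left(14 - - \frac{71}{113}\right) \left(-449\right) = \left(14 + \frac{71}{113}\right) \left(-449\right) = \frac{1653}{113} \left(-449\right) = - \frac{742197}{113}$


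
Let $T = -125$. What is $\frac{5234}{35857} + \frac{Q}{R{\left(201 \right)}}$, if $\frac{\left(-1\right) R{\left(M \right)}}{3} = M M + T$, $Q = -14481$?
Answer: $\frac{383886323}{1444176532} \approx 0.26582$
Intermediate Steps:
$R{\left(M \right)} = 375 - 3 M^{2}$ ($R{\left(M \right)} = - 3 \left(M M - 125\right) = - 3 \left(M^{2} - 125\right) = - 3 \left(-125 + M^{2}\right) = 375 - 3 M^{2}$)
$\frac{5234}{35857} + \frac{Q}{R{\left(201 \right)}} = \frac{5234}{35857} - \frac{14481}{375 - 3 \cdot 201^{2}} = 5234 \cdot \frac{1}{35857} - \frac{14481}{375 - 121203} = \frac{5234}{35857} - \frac{14481}{375 - 121203} = \frac{5234}{35857} - \frac{14481}{-120828} = \frac{5234}{35857} - - \frac{4827}{40276} = \frac{5234}{35857} + \frac{4827}{40276} = \frac{383886323}{1444176532}$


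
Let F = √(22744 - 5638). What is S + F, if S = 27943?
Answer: 27943 + √17106 ≈ 28074.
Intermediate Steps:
F = √17106 ≈ 130.79
S + F = 27943 + √17106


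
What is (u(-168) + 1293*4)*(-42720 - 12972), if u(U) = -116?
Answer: -281578752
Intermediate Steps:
(u(-168) + 1293*4)*(-42720 - 12972) = (-116 + 1293*4)*(-42720 - 12972) = (-116 + 5172)*(-55692) = 5056*(-55692) = -281578752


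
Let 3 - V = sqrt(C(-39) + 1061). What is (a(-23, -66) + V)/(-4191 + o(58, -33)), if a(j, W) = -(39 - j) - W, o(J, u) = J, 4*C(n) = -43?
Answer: -7/4133 + sqrt(4201)/8266 ≈ 0.0061475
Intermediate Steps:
C(n) = -43/4 (C(n) = (1/4)*(-43) = -43/4)
V = 3 - sqrt(4201)/2 (V = 3 - sqrt(-43/4 + 1061) = 3 - sqrt(4201/4) = 3 - sqrt(4201)/2 ≈ -29.408)
a(j, W) = -39 + j - W (a(j, W) = (-39 + j) - W = -39 + j - W)
(a(-23, -66) + V)/(-4191 + o(58, -33)) = ((-39 - 23 - 1*(-66)) + (3 - sqrt(4201)/2))/(-4191 + 58) = ((-39 - 23 + 66) + (3 - sqrt(4201)/2))/(-4133) = (4 + (3 - sqrt(4201)/2))*(-1/4133) = (7 - sqrt(4201)/2)*(-1/4133) = -7/4133 + sqrt(4201)/8266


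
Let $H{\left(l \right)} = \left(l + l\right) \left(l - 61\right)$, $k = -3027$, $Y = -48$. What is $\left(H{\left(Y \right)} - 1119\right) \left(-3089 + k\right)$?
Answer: $-57154020$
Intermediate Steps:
$H{\left(l \right)} = 2 l \left(-61 + l\right)$
$\left(H{\left(Y \right)} - 1119\right) \left(-3089 + k\right) = \left(2 \left(-48\right) \left(-61 - 48\right) - 1119\right) \left(-3089 - 3027\right) = \left(2 \left(-48\right) \left(-109\right) - 1119\right) \left(-6116\right) = \left(10464 - 1119\right) \left(-6116\right) = 9345 \left(-6116\right) = -57154020$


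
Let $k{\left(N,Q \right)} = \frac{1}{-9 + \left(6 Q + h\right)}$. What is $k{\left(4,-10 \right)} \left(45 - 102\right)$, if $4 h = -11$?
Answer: $\frac{228}{287} \approx 0.79443$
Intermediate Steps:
$h = - \frac{11}{4}$ ($h = \frac{1}{4} \left(-11\right) = - \frac{11}{4} \approx -2.75$)
$k{\left(N,Q \right)} = \frac{1}{- \frac{47}{4} + 6 Q}$ ($k{\left(N,Q \right)} = \frac{1}{-9 + \left(6 Q - \frac{11}{4}\right)} = \frac{1}{-9 + \left(- \frac{11}{4} + 6 Q\right)} = \frac{1}{- \frac{47}{4} + 6 Q}$)
$k{\left(4,-10 \right)} \left(45 - 102\right) = \frac{4}{-47 + 24 \left(-10\right)} \left(45 - 102\right) = \frac{4}{-47 - 240} \left(-57\right) = \frac{4}{-287} \left(-57\right) = 4 \left(- \frac{1}{287}\right) \left(-57\right) = \left(- \frac{4}{287}\right) \left(-57\right) = \frac{228}{287}$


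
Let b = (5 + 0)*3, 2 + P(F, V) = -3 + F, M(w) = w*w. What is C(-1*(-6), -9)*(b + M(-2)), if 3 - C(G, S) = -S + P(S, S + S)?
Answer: 152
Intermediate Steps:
M(w) = w**2
P(F, V) = -5 + F (P(F, V) = -2 + (-3 + F) = -5 + F)
C(G, S) = 8 (C(G, S) = 3 - (-S + (-5 + S)) = 3 - 1*(-5) = 3 + 5 = 8)
b = 15 (b = 5*3 = 15)
C(-1*(-6), -9)*(b + M(-2)) = 8*(15 + (-2)**2) = 8*(15 + 4) = 8*19 = 152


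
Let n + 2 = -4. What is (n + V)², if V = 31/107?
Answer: 373321/11449 ≈ 32.607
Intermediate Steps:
V = 31/107 (V = 31*(1/107) = 31/107 ≈ 0.28972)
n = -6 (n = -2 - 4 = -6)
(n + V)² = (-6 + 31/107)² = (-611/107)² = 373321/11449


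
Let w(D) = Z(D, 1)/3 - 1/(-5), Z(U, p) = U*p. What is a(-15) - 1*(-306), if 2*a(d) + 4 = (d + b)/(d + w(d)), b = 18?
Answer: 20059/66 ≈ 303.92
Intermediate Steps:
w(D) = ⅕ + D/3 (w(D) = (D*1)/3 - 1/(-5) = D*(⅓) - 1*(-⅕) = D/3 + ⅕ = ⅕ + D/3)
a(d) = -2 + (18 + d)/(2*(⅕ + 4*d/3)) (a(d) = -2 + ((d + 18)/(d + (⅕ + d/3)))/2 = -2 + ((18 + d)/(⅕ + 4*d/3))/2 = -2 + (18 + d)/(2*(⅕ + 4*d/3)))
a(-15) - 1*(-306) = (258 - 65*(-15))/(2*(3 + 20*(-15))) - 1*(-306) = (258 + 975)/(2*(3 - 300)) + 306 = (½)*1233/(-297) + 306 = (½)*(-1/297)*1233 + 306 = -137/66 + 306 = 20059/66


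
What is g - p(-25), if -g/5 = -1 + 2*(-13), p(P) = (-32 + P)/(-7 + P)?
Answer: 4263/32 ≈ 133.22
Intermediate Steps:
p(P) = (-32 + P)/(-7 + P)
g = 135 (g = -5*(-1 + 2*(-13)) = -5*(-1 - 26) = -5*(-27) = 135)
g - p(-25) = 135 - (-32 - 25)/(-7 - 25) = 135 - (-57)/(-32) = 135 - (-1)*(-57)/32 = 135 - 1*57/32 = 135 - 57/32 = 4263/32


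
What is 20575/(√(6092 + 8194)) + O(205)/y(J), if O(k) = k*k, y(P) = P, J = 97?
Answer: 42025/97 + 20575*√14286/14286 ≈ 605.39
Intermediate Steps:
O(k) = k²
20575/(√(6092 + 8194)) + O(205)/y(J) = 20575/(√(6092 + 8194)) + 205²/97 = 20575/(√14286) + 42025*(1/97) = 20575*(√14286/14286) + 42025/97 = 20575*√14286/14286 + 42025/97 = 42025/97 + 20575*√14286/14286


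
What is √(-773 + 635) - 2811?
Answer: -2811 + I*√138 ≈ -2811.0 + 11.747*I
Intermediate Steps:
√(-773 + 635) - 2811 = √(-138) - 2811 = I*√138 - 2811 = -2811 + I*√138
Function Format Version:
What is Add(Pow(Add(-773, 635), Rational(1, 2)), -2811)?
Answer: Add(-2811, Mul(I, Pow(138, Rational(1, 2)))) ≈ Add(-2811.0, Mul(11.747, I))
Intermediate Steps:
Add(Pow(Add(-773, 635), Rational(1, 2)), -2811) = Add(Pow(-138, Rational(1, 2)), -2811) = Add(Mul(I, Pow(138, Rational(1, 2))), -2811) = Add(-2811, Mul(I, Pow(138, Rational(1, 2))))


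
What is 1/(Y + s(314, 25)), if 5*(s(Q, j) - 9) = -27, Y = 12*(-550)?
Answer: -5/32982 ≈ -0.00015160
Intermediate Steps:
Y = -6600
s(Q, j) = 18/5 (s(Q, j) = 9 + (⅕)*(-27) = 9 - 27/5 = 18/5)
1/(Y + s(314, 25)) = 1/(-6600 + 18/5) = 1/(-32982/5) = -5/32982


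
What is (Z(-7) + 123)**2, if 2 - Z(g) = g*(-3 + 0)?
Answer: 10816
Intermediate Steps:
Z(g) = 2 + 3*g (Z(g) = 2 - g*(-3 + 0) = 2 - g*(-3) = 2 - (-3)*g = 2 + 3*g)
(Z(-7) + 123)**2 = ((2 + 3*(-7)) + 123)**2 = ((2 - 21) + 123)**2 = (-19 + 123)**2 = 104**2 = 10816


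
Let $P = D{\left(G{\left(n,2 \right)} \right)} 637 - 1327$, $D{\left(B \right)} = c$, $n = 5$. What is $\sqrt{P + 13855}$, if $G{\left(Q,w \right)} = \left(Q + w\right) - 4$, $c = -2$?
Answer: $\sqrt{11254} \approx 106.08$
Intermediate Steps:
$G{\left(Q,w \right)} = -4 + Q + w$
$D{\left(B \right)} = -2$
$P = -2601$ ($P = \left(-2\right) 637 - 1327 = -1274 - 1327 = -2601$)
$\sqrt{P + 13855} = \sqrt{-2601 + 13855} = \sqrt{11254}$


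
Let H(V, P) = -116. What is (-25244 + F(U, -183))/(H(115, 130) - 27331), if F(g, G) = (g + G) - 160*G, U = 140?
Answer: -1331/9149 ≈ -0.14548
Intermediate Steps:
F(g, G) = g - 159*G (F(g, G) = (G + g) - 160*G = g - 159*G)
(-25244 + F(U, -183))/(H(115, 130) - 27331) = (-25244 + (140 - 159*(-183)))/(-116 - 27331) = (-25244 + (140 + 29097))/(-27447) = (-25244 + 29237)*(-1/27447) = 3993*(-1/27447) = -1331/9149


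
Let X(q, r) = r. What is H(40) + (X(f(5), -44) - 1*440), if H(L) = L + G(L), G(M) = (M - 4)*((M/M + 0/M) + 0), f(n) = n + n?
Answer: -408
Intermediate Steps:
f(n) = 2*n
G(M) = -4 + M (G(M) = (-4 + M)*((1 + 0) + 0) = (-4 + M)*(1 + 0) = (-4 + M)*1 = -4 + M)
H(L) = -4 + 2*L (H(L) = L + (-4 + L) = -4 + 2*L)
H(40) + (X(f(5), -44) - 1*440) = (-4 + 2*40) + (-44 - 1*440) = (-4 + 80) + (-44 - 440) = 76 - 484 = -408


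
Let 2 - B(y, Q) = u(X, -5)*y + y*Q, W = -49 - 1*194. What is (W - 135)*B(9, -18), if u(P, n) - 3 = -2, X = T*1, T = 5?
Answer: -58590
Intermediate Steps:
X = 5 (X = 5*1 = 5)
u(P, n) = 1 (u(P, n) = 3 - 2 = 1)
W = -243 (W = -49 - 194 = -243)
B(y, Q) = 2 - y - Q*y (B(y, Q) = 2 - (1*y + y*Q) = 2 - (y + Q*y) = 2 + (-y - Q*y) = 2 - y - Q*y)
(W - 135)*B(9, -18) = (-243 - 135)*(2 - 1*9 - 1*(-18)*9) = -378*(2 - 9 + 162) = -378*155 = -58590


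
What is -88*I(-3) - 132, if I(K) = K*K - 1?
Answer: -836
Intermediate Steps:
I(K) = -1 + K² (I(K) = K² - 1 = -1 + K²)
-88*I(-3) - 132 = -88*(-1 + (-3)²) - 132 = -88*(-1 + 9) - 132 = -88*8 - 132 = -704 - 132 = -836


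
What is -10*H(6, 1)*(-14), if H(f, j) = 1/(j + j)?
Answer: 70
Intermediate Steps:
H(f, j) = 1/(2*j)
-10*H(6, 1)*(-14) = -10*(1/2)/1*(-14) = -10*(1/2)*1*(-14) = -10/2*(-14) = -10*1/2*(-14) = -5*(-14) = 70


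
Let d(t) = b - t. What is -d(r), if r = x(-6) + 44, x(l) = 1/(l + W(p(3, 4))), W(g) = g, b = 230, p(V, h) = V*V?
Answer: -557/3 ≈ -185.67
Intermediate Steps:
p(V, h) = V²
x(l) = 1/(9 + l) (x(l) = 1/(l + 3²) = 1/(l + 9) = 1/(9 + l))
r = 133/3 (r = 1/(9 - 6) + 44 = 1/3 + 44 = ⅓ + 44 = 133/3 ≈ 44.333)
d(t) = 230 - t
-d(r) = -(230 - 1*133/3) = -(230 - 133/3) = -1*557/3 = -557/3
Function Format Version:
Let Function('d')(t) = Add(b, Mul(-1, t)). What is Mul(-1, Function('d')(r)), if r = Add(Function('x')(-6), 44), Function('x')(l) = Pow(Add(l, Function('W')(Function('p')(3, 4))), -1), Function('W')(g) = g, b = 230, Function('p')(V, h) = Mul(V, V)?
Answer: Rational(-557, 3) ≈ -185.67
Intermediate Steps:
Function('p')(V, h) = Pow(V, 2)
Function('x')(l) = Pow(Add(9, l), -1) (Function('x')(l) = Pow(Add(l, Pow(3, 2)), -1) = Pow(Add(l, 9), -1) = Pow(Add(9, l), -1))
r = Rational(133, 3) (r = Add(Pow(Add(9, -6), -1), 44) = Add(Pow(3, -1), 44) = Add(Rational(1, 3), 44) = Rational(133, 3) ≈ 44.333)
Function('d')(t) = Add(230, Mul(-1, t))
Mul(-1, Function('d')(r)) = Mul(-1, Add(230, Mul(-1, Rational(133, 3)))) = Mul(-1, Add(230, Rational(-133, 3))) = Mul(-1, Rational(557, 3)) = Rational(-557, 3)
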